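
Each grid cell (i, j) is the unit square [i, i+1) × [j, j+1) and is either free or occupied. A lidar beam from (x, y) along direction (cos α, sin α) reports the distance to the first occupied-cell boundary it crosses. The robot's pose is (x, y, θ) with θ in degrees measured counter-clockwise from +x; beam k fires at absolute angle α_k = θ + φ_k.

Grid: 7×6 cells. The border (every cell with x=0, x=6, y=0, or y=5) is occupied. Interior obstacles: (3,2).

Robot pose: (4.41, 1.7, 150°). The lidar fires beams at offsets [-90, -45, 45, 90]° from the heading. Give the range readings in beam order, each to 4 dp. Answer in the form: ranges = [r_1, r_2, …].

beam 1: φ=-90°, α=60°
  d=(0.5000,0.8660)  start (4,1)  tX=1.1800 tY=0.3464  stride 1/|dx|=2.0000 1/|dy|=1.1547
    cross y-line → (4,2), t=0.3464
    cross x-line → (5,2), t=1.1800
    cross y-line → (5,3), t=1.5011
    cross y-line → (5,4), t=2.6558
    cross x-line → (6,4), t=3.1800 (wall)
  → r_1 = 3.1800
beam 2: φ=-45°, α=105°
  d=(-0.2588,0.9659)  start (4,1)  tX=1.5841 tY=0.3106  stride 1/|dx|=3.8637 1/|dy|=1.0353
    cross y-line → (4,2), t=0.3106
    cross y-line → (4,3), t=1.3459
    cross x-line → (3,3), t=1.5841
    cross y-line → (3,4), t=2.3811
    cross y-line → (3,5), t=3.4164 (wall)
  → r_2 = 3.4164
beam 3: φ=45°, α=195°
  d=(-0.9659,-0.2588)  start (4,1)  tX=0.4245 tY=2.7046  stride 1/|dx|=1.0353 1/|dy|=3.8637
    cross x-line → (3,1), t=0.4245
    cross x-line → (2,1), t=1.4597
    cross x-line → (1,1), t=2.4950
    cross y-line → (1,0), t=2.7046 (wall)
  → r_3 = 2.7046
beam 4: φ=90°, α=240°
  d=(-0.5000,-0.8660)  start (4,1)  tX=0.8200 tY=0.8083  stride 1/|dx|=2.0000 1/|dy|=1.1547
    cross y-line → (4,0), t=0.8083 (wall)
  → r_4 = 0.8083

ranges = [3.1800, 3.4164, 2.7046, 0.8083]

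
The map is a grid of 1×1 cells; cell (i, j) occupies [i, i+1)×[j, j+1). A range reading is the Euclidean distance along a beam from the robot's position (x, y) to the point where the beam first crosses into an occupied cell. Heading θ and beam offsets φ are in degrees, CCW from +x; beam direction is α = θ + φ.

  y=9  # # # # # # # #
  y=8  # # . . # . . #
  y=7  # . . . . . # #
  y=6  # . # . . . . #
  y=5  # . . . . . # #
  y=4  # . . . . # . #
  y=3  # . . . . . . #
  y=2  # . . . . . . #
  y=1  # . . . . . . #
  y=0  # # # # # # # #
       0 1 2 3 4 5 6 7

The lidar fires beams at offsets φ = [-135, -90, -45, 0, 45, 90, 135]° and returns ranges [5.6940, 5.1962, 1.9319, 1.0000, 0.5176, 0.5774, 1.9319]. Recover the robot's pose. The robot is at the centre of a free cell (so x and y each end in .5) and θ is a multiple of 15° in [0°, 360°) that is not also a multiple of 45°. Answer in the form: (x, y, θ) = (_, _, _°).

Candidates: 42 free-cell centres × 16 headings = 672 poses. Raycast each; keep the one whose scan matches to 4 dp.
  (5.5, 7.5, 345°): beam 1 = 2.8868 ≠ 5.6940 ✗
  (1.5, 5.5, 60°): beam 1 = 4.6587 ≠ 5.6940 ✗
  (3.5, 1.5, 60°): beam 1 = 0.5176 ≠ 5.6940 ✗
  (5.5, 5.5, 210°): beam 1 = 1.9319 ≠ 5.6940 ✗
  …
  (1.5, 4.5, 120°): r_1=5.6940, r_2=5.1962, r_3=1.9319, r_4=1.0000, r_5=0.5176, r_6=0.5774, r_7=1.9319 — all match ✓
Unique over the lattice → pose = (1.5, 4.5, 120°).

(x, y, θ) = (1.5, 4.5, 120°)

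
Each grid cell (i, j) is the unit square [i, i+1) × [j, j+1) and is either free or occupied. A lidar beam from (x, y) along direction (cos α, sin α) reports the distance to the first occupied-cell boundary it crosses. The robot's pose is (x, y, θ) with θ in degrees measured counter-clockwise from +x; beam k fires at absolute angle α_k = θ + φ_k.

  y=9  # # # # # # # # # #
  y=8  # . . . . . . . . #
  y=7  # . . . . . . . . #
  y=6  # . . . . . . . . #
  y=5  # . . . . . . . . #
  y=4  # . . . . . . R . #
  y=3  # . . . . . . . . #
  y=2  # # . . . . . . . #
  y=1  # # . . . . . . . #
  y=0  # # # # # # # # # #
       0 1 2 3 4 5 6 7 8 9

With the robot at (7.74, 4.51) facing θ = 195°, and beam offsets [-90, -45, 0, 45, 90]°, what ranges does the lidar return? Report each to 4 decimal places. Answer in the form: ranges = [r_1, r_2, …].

ranges = [4.6484, 7.7827, 5.9425, 4.0530, 3.6338]

beam 1: φ=-90°, α=105°
  d=(-0.2588,0.9659)  start (7,4)  tX=2.8591 tY=0.5073  stride 1/|dx|=3.8637 1/|dy|=1.0353
    cross y-line → (7,5), t=0.5073
    cross y-line → (7,6), t=1.5426
    cross y-line → (7,7), t=2.5778
    cross x-line → (6,7), t=2.8591
    cross y-line → (6,8), t=3.6131
    cross y-line → (6,9), t=4.6484 (wall)
  → r_1 = 4.6484
beam 2: φ=-45°, α=150°
  d=(-0.8660,0.5000)  start (7,4)  tX=0.8545 tY=0.9800  stride 1/|dx|=1.1547 1/|dy|=2.0000
    cross x-line → (6,4), t=0.8545
    cross y-line → (6,5), t=0.9800
    cross x-line → (5,5), t=2.0092
    cross y-line → (5,6), t=2.9800
    cross x-line → (4,6), t=3.1639
    cross x-line → (3,6), t=4.3186
    cross y-line → (3,7), t=4.9800
    cross x-line → (2,7), t=5.4733
    cross x-line → (1,7), t=6.6280
    cross y-line → (1,8), t=6.9800
    cross x-line → (0,8), t=7.7827 (wall)
  → r_2 = 7.7827
beam 3: φ=0°, α=195°
  d=(-0.9659,-0.2588)  start (7,4)  tX=0.7661 tY=1.9705  stride 1/|dx|=1.0353 1/|dy|=3.8637
    cross x-line → (6,4), t=0.7661
    cross x-line → (5,4), t=1.8014
    cross y-line → (5,3), t=1.9705
    cross x-line → (4,3), t=2.8367
    cross x-line → (3,3), t=3.8719
    cross x-line → (2,3), t=4.9072
    cross y-line → (2,2), t=5.8342
    cross x-line → (1,2), t=5.9425 (wall)
  → r_3 = 5.9425
beam 4: φ=45°, α=240°
  d=(-0.5000,-0.8660)  start (7,4)  tX=1.4800 tY=0.5889  stride 1/|dx|=2.0000 1/|dy|=1.1547
    cross y-line → (7,3), t=0.5889
    cross x-line → (6,3), t=1.4800
    cross y-line → (6,2), t=1.7436
    cross y-line → (6,1), t=2.8983
    cross x-line → (5,1), t=3.4800
    cross y-line → (5,0), t=4.0530 (wall)
  → r_4 = 4.0530
beam 5: φ=90°, α=285°
  d=(0.2588,-0.9659)  start (7,4)  tX=1.0046 tY=0.5280  stride 1/|dx|=3.8637 1/|dy|=1.0353
    cross y-line → (7,3), t=0.5280
    cross x-line → (8,3), t=1.0046
    cross y-line → (8,2), t=1.5633
    cross y-line → (8,1), t=2.5985
    cross y-line → (8,0), t=3.6338 (wall)
  → r_5 = 3.6338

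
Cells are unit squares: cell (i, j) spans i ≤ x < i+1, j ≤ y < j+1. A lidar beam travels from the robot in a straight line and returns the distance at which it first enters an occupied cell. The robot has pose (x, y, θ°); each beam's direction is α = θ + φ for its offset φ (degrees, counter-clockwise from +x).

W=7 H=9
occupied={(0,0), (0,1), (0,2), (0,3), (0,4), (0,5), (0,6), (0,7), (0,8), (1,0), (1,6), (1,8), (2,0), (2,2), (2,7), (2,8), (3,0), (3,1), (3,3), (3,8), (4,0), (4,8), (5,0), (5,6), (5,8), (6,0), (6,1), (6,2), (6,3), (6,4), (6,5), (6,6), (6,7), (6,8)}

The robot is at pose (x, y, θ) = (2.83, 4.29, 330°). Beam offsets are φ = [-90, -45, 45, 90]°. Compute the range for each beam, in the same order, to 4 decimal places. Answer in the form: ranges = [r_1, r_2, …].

beam 1: φ=-90°, α=240°
  cosα=-0.5000 sinα=-0.8660 | (2,4) | tMaxX 1.6600 tMaxY 0.3349 | tΔX 2.0000 tΔY 1.1547
    t=0.3349 [y] (2,3)
    t=1.4896 [y] (2,2) — stop
  → r_1 = 1.4896
beam 2: φ=-45°, α=285°
  cosα=0.2588 sinα=-0.9659 | (2,4) | tMaxX 0.6568 tMaxY 0.3002 | tΔX 3.8637 tΔY 1.0353
    t=0.3002 [y] (2,3)
    t=0.6568 [x] (3,3) — stop
  → r_2 = 0.6568
beam 3: φ=45°, α=15°
  cosα=0.9659 sinα=0.2588 | (2,4) | tMaxX 0.1760 tMaxY 2.7432 | tΔX 1.0353 tΔY 3.8637
    t=0.1760 [x] (3,4)
    t=1.2113 [x] (4,4)
    t=2.2465 [x] (5,4)
    t=2.7432 [y] (5,5)
    t=3.2818 [x] (6,5) — stop
  → r_3 = 3.2818
beam 4: φ=90°, α=60°
  cosα=0.5000 sinα=0.8660 | (2,4) | tMaxX 0.3400 tMaxY 0.8198 | tΔX 2.0000 tΔY 1.1547
    t=0.3400 [x] (3,4)
    t=0.8198 [y] (3,5)
    t=1.9745 [y] (3,6)
    t=2.3400 [x] (4,6)
    t=3.1292 [y] (4,7)
    t=4.2839 [y] (4,8) — stop
  → r_4 = 4.2839

ranges = [1.4896, 0.6568, 3.2818, 4.2839]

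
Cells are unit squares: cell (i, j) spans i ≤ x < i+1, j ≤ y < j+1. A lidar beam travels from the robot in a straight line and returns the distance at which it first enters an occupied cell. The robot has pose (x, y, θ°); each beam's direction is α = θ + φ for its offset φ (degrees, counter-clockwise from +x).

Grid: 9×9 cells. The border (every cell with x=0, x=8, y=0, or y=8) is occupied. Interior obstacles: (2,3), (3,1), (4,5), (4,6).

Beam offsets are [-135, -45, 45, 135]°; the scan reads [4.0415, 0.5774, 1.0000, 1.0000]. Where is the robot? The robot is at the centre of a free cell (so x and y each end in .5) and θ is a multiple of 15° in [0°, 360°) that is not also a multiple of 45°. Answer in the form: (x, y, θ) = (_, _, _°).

The pose lattice has 45·16 = 720 candidates. Test each by forward raycasting.
  (2.5, 7.5, 30°): beam 1 = 5.7956 ≠ 4.0415 ✗
  (1.5, 2.5, 75°): beam 1 = 1.7321 ≠ 4.0415 ✗
  (7.5, 6.5, 60°): beam 1 = 1.9319 ≠ 4.0415 ✗
  …
  (1.5, 4.5, 195°): r_1=4.0415, r_2=0.5774, r_3=1.0000, r_4=1.0000 — all match ✓
Unique over the lattice → pose = (1.5, 4.5, 195°).

(x, y, θ) = (1.5, 4.5, 195°)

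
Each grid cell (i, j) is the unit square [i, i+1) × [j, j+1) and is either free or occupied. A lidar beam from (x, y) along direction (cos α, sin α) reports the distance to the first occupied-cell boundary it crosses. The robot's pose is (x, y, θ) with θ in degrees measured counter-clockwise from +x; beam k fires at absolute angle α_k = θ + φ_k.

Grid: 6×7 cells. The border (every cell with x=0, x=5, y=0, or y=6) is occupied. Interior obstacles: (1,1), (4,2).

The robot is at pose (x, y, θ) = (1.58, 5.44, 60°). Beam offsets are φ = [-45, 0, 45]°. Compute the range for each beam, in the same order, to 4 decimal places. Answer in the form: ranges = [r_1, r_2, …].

ranges = [2.1637, 0.6466, 0.5798]

beam 1: φ=-45°, α=15°
  cosα=0.9659 sinα=0.2588 | (1,5) | tMaxX 0.4348 tMaxY 2.1637 | tΔX 1.0353 tΔY 3.8637
    t=0.4348 [x] (2,5)
    t=1.4701 [x] (3,5)
    t=2.1637 [y] (3,6) — stop
  → r_1 = 2.1637
beam 2: φ=0°, α=60°
  cosα=0.5000 sinα=0.8660 | (1,5) | tMaxX 0.8400 tMaxY 0.6466 | tΔX 2.0000 tΔY 1.1547
    t=0.6466 [y] (1,6) — stop
  → r_2 = 0.6466
beam 3: φ=45°, α=105°
  cosα=-0.2588 sinα=0.9659 | (1,5) | tMaxX 2.2409 tMaxY 0.5798 | tΔX 3.8637 tΔY 1.0353
    t=0.5798 [y] (1,6) — stop
  → r_3 = 0.5798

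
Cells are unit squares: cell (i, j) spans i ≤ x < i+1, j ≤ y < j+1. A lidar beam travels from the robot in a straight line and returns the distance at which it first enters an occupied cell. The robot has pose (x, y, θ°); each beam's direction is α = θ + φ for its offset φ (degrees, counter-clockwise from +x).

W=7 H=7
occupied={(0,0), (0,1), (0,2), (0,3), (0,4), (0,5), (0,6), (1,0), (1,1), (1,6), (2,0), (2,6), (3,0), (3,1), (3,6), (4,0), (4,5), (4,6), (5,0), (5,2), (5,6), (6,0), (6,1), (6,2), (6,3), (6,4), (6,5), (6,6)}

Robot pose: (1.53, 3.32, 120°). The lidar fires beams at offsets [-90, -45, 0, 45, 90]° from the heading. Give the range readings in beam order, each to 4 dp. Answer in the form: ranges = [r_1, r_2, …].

ranges = [3.3600, 2.7745, 1.0600, 0.5487, 0.6120]

beam 1: φ=-90°, α=30°
  dir = (cos 30°, sin 30°) = (0.8660, 0.5000); from cell (1,3)
  next x-line at t=0.5427, next y-line at t=1.3600; Δt_x=1.1547, Δt_y=2.0000
    x: enter (2,3) at t=0.5427
    y: enter (2,4) at t=1.3600
    x: enter (3,4) at t=1.6974
    x: enter (4,4) at t=2.8521
    y: enter (4,5) at t=3.3600 ← occupied
  → r_1 = 3.3600
beam 2: φ=-45°, α=75°
  dir = (cos 75°, sin 75°) = (0.2588, 0.9659); from cell (1,3)
  next x-line at t=1.8159, next y-line at t=0.7040; Δt_x=3.8637, Δt_y=1.0353
    y: enter (1,4) at t=0.7040
    y: enter (1,5) at t=1.7393
    x: enter (2,5) at t=1.8159
    y: enter (2,6) at t=2.7745 ← occupied
  → r_2 = 2.7745
beam 3: φ=0°, α=120°
  dir = (cos 120°, sin 120°) = (-0.5000, 0.8660); from cell (1,3)
  next x-line at t=1.0600, next y-line at t=0.7852; Δt_x=2.0000, Δt_y=1.1547
    y: enter (1,4) at t=0.7852
    x: enter (0,4) at t=1.0600 ← occupied
  → r_3 = 1.0600
beam 4: φ=45°, α=165°
  dir = (cos 165°, sin 165°) = (-0.9659, 0.2588); from cell (1,3)
  next x-line at t=0.5487, next y-line at t=2.6273; Δt_x=1.0353, Δt_y=3.8637
    x: enter (0,3) at t=0.5487 ← occupied
  → r_4 = 0.5487
beam 5: φ=90°, α=210°
  dir = (cos 210°, sin 210°) = (-0.8660, -0.5000); from cell (1,3)
  next x-line at t=0.6120, next y-line at t=0.6400; Δt_x=1.1547, Δt_y=2.0000
    x: enter (0,3) at t=0.6120 ← occupied
  → r_5 = 0.6120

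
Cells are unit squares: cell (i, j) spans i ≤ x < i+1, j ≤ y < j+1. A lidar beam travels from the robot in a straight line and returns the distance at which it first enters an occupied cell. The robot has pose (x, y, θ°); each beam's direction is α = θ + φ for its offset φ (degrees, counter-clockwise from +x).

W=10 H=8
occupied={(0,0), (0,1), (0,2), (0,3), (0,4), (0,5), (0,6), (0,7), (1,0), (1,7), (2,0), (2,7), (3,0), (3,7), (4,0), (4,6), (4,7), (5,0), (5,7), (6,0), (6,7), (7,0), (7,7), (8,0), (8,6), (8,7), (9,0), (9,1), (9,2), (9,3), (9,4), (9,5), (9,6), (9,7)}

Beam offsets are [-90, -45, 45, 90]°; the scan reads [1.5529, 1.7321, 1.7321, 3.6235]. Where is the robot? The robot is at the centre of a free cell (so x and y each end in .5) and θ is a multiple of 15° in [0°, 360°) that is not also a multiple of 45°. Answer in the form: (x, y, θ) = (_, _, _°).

(x, y, θ) = (7.5, 2.5, 345°)

Candidates: 46 free-cell centres × 16 headings = 736 poses. Raycast each; keep the one whose scan matches to 4 dp.
  (7.5, 3.5, 60°): beam 1 = 1.7321 ≠ 1.5529 ✗
  (1.5, 6.5, 345°): beam 1 = 1.9319 ≠ 1.5529 ✗
  (1.5, 2.5, 330°): beam 1 = 1.0000 ≠ 1.5529 ✗
  …
  (7.5, 2.5, 345°): r_1=1.5529, r_2=1.7321, r_3=1.7321, r_4=3.6235 — all match ✓
Unique over the lattice → pose = (7.5, 2.5, 345°).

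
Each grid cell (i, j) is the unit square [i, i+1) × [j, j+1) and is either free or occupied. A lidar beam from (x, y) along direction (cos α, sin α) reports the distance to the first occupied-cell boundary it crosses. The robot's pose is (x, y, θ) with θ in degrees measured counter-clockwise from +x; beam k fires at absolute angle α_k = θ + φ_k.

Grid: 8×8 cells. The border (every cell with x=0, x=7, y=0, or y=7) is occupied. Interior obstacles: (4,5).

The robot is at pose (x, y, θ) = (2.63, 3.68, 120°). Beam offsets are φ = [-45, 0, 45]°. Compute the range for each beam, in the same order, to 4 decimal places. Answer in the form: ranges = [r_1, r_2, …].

ranges = [3.4371, 3.2600, 1.6875]

beam 1: φ=-45°, α=75°
  d=(0.2588,0.9659)  start (2,3)  tX=1.4296 tY=0.3313  stride 1/|dx|=3.8637 1/|dy|=1.0353
    cross y-line → (2,4), t=0.3313
    cross y-line → (2,5), t=1.3666
    cross x-line → (3,5), t=1.4296
    cross y-line → (3,6), t=2.4018
    cross y-line → (3,7), t=3.4371 (wall)
  → r_1 = 3.4371
beam 2: φ=0°, α=120°
  d=(-0.5000,0.8660)  start (2,3)  tX=1.2600 tY=0.3695  stride 1/|dx|=2.0000 1/|dy|=1.1547
    cross y-line → (2,4), t=0.3695
    cross x-line → (1,4), t=1.2600
    cross y-line → (1,5), t=1.5242
    cross y-line → (1,6), t=2.6789
    cross x-line → (0,6), t=3.2600 (wall)
  → r_2 = 3.2600
beam 3: φ=45°, α=165°
  d=(-0.9659,0.2588)  start (2,3)  tX=0.6522 tY=1.2364  stride 1/|dx|=1.0353 1/|dy|=3.8637
    cross x-line → (1,3), t=0.6522
    cross y-line → (1,4), t=1.2364
    cross x-line → (0,4), t=1.6875 (wall)
  → r_3 = 1.6875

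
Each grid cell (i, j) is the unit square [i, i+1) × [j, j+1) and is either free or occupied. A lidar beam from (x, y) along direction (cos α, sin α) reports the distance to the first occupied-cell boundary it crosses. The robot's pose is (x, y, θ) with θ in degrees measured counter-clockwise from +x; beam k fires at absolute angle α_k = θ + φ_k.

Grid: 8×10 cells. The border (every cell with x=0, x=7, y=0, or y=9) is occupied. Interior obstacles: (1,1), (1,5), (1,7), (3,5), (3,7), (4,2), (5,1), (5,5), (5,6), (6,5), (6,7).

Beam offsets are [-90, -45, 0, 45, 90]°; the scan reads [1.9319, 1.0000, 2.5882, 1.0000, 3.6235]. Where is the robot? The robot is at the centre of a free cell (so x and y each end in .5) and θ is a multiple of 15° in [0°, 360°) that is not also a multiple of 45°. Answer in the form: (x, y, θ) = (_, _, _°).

(x, y, θ) = (4.5, 4.5, 105°)

Candidates: 37 free-cell centres × 16 headings = 592 poses. Raycast each; keep the one whose scan matches to 4 dp.
  (6.5, 4.5, 210°): beam 1 = 0.5774 ≠ 1.9319 ✗
  (2.5, 2.5, 30°): beam 1 = 1.7321 ≠ 1.9319 ✗
  (2.5, 2.5, 210°): beam 1 = 2.8868 ≠ 1.9319 ✗
  (4.5, 8.5, 105°): beam 2 = 0.5774 ≠ 1.0000 ✗
  …
  (4.5, 4.5, 105°): r_1=1.9319, r_2=1.0000, r_3=2.5882, r_4=1.0000, r_5=3.6235 — all match ✓
No second candidate reproduces the full scan.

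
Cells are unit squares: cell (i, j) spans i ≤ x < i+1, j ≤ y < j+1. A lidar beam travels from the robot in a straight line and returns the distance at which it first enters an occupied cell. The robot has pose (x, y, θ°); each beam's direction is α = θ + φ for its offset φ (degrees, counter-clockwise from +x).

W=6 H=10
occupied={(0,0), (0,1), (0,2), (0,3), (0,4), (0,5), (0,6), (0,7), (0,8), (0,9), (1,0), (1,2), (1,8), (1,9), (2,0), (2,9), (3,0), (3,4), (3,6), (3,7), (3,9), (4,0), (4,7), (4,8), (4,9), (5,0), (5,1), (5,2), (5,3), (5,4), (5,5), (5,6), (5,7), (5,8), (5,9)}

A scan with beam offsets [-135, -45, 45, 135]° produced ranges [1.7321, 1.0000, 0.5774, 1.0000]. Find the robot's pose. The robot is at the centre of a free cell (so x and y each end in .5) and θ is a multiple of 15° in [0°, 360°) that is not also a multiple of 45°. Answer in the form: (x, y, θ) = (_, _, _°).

Candidates: 25 free-cell centres × 16 headings = 400 poses. Raycast each; keep the one whose scan matches to 4 dp.
  (1.5, 7.5, 255°): beam 1 = 0.5774 ≠ 1.7321 ✗
  (3.5, 1.5, 210°): beam 1 = 5.6940 ≠ 1.7321 ✗
  (4.5, 5.5, 285°): beam 1 = 1.0000 ≠ 1.7321 ✗
  (1.5, 4.5, 105°): beam 1 = 4.0415 ≠ 1.7321 ✗
  (1.5, 6.5, 240°): beam 1 = 1.5529 ≠ 1.7321 ✗
  …
  (2.5, 7.5, 345°): r_1=1.7321, r_2=1.0000, r_3=0.5774, r_4=1.0000 — all match ✓
Unique over the lattice → pose = (2.5, 7.5, 345°).

(x, y, θ) = (2.5, 7.5, 345°)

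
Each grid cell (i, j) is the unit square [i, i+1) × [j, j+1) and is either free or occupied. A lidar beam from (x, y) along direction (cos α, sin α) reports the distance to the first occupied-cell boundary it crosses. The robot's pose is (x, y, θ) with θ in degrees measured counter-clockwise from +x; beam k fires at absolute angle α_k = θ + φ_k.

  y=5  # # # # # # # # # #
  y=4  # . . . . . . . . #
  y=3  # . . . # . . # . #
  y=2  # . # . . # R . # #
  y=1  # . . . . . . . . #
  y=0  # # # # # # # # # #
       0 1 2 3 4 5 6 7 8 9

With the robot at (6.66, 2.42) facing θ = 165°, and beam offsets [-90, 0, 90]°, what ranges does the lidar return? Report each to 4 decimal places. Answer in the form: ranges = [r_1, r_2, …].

beam 1: φ=-90°, α=75°
  d=(0.2588,0.9659)  start (6,2)  tX=1.3137 tY=0.6005  stride 1/|dx|=3.8637 1/|dy|=1.0353
    cross y-line → (6,3), t=0.6005
    cross x-line → (7,3), t=1.3137 (wall)
  → r_1 = 1.3137
beam 2: φ=0°, α=165°
  d=(-0.9659,0.2588)  start (6,2)  tX=0.6833 tY=2.2409  stride 1/|dx|=1.0353 1/|dy|=3.8637
    cross x-line → (5,2), t=0.6833 (wall)
  → r_2 = 0.6833
beam 3: φ=90°, α=255°
  d=(-0.2588,-0.9659)  start (6,2)  tX=2.5500 tY=0.4348  stride 1/|dx|=3.8637 1/|dy|=1.0353
    cross y-line → (6,1), t=0.4348
    cross y-line → (6,0), t=1.4701 (wall)
  → r_3 = 1.4701

ranges = [1.3137, 0.6833, 1.4701]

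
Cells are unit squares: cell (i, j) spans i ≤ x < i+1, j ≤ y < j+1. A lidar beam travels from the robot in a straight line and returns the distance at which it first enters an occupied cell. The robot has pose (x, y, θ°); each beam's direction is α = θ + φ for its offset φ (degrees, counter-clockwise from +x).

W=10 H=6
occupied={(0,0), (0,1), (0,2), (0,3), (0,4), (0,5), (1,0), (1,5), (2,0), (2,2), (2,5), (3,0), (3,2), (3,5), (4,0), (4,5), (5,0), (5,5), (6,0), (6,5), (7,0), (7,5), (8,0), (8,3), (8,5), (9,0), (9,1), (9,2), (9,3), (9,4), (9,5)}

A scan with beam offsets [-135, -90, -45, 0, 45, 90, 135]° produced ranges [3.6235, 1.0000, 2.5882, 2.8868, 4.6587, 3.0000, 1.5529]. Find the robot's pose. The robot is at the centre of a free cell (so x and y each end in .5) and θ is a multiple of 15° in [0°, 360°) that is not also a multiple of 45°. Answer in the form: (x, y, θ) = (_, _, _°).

The pose lattice has 29·16 = 464 candidates. Test each by forward raycasting.
  (1.5, 1.5, 300°): beam 1 = 0.5176 ≠ 3.6235 ✗
  (8.5, 2.5, 105°): beam 1 = 0.5774 ≠ 3.6235 ✗
  (3.5, 3.5, 330°): beam 1 = 2.5882 ≠ 3.6235 ✗
  (6.5, 4.5, 15°): beam 1 = 4.0415 ≠ 3.6235 ✗
  (4.5, 2.5, 210°): beam 1 = 2.5882 ≠ 3.6235 ✗
  …
  (4.5, 3.5, 300°): r_1=3.6235, r_2=1.0000, r_3=2.5882, r_4=2.8868, r_5=4.6587, r_6=3.0000, r_7=1.5529 — all match ✓
Only this pose fits every beam.

(x, y, θ) = (4.5, 3.5, 300°)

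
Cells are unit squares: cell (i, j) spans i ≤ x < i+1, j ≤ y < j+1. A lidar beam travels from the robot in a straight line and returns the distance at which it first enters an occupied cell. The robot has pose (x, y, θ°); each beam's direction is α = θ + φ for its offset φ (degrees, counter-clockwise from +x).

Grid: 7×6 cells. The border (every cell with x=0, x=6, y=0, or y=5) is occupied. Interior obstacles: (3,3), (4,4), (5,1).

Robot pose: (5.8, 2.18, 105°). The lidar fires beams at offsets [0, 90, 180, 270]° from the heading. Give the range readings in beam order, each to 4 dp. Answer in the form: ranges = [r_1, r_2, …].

ranges = [2.9195, 0.6955, 0.1863, 0.2071]

beam 1: φ=0°, α=105°
  d=(-0.2588,0.9659)  start (5,2)  tX=3.0910 tY=0.8489  stride 1/|dx|=3.8637 1/|dy|=1.0353
    cross y-line → (5,3), t=0.8489
    cross y-line → (5,4), t=1.8842
    cross y-line → (5,5), t=2.9195 (wall)
  → r_1 = 2.9195
beam 2: φ=90°, α=195°
  d=(-0.9659,-0.2588)  start (5,2)  tX=0.8282 tY=0.6955  stride 1/|dx|=1.0353 1/|dy|=3.8637
    cross y-line → (5,1), t=0.6955 (wall)
  → r_2 = 0.6955
beam 3: φ=180°, α=285°
  d=(0.2588,-0.9659)  start (5,2)  tX=0.7727 tY=0.1863  stride 1/|dx|=3.8637 1/|dy|=1.0353
    cross y-line → (5,1), t=0.1863 (wall)
  → r_3 = 0.1863
beam 4: φ=270°, α=15°
  d=(0.9659,0.2588)  start (5,2)  tX=0.2071 tY=3.1682  stride 1/|dx|=1.0353 1/|dy|=3.8637
    cross x-line → (6,2), t=0.2071 (wall)
  → r_4 = 0.2071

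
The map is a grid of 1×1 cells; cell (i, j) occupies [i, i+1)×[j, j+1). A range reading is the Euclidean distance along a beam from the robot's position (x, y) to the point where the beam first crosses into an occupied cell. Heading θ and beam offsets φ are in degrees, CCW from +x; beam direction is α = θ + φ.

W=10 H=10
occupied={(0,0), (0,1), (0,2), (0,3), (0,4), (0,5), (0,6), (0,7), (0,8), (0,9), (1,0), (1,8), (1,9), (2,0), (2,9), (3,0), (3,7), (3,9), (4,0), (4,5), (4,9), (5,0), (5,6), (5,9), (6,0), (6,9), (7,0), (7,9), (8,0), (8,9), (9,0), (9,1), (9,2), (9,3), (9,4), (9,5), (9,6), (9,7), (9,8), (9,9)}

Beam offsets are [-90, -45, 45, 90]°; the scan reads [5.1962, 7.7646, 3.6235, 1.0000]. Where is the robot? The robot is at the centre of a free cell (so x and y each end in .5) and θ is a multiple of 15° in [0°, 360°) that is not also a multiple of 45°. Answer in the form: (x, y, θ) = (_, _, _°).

(x, y, θ) = (1.5, 5.5, 30°)

Enumerate (i+0.5, j+0.5, θ) over the 60 free cells and 16 admissible headings. For each, cast all 4 beams and compare to the given ranges.
  (7.5, 4.5, 255°): beam 1 = 2.5882 ≠ 5.1962 ✗
  (8.5, 3.5, 210°): beam 1 = 6.3509 ≠ 5.1962 ✗
  (5.5, 5.5, 300°): beam 1 = 0.5774 ≠ 5.1962 ✗
  (6.5, 6.5, 165°): beam 1 = 2.5882 ≠ 5.1962 ✗
  …
  (1.5, 5.5, 30°): r_1=5.1962, r_2=7.7646, r_3=3.6235, r_4=1.0000 — all match ✓
Only this pose fits every beam.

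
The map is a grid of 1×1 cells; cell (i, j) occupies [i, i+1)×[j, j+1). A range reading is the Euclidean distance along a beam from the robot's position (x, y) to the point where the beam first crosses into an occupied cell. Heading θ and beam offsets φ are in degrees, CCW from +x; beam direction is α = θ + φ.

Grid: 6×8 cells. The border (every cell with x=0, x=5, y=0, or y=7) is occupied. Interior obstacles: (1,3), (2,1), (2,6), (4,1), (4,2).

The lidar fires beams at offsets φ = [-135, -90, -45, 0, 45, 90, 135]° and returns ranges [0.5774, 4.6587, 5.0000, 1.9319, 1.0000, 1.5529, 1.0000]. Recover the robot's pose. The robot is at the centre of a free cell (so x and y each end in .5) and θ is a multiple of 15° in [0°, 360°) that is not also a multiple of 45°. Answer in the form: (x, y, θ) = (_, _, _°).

(x, y, θ) = (3.5, 2.5, 165°)

Candidates: 19 free-cell centres × 16 headings = 304 poses. Raycast each; keep the one whose scan matches to 4 dp.
  (4.5, 6.5, 240°): beam 1 = 0.5176 ≠ 0.5774 ✗
  (1.5, 6.5, 150°): beam 1 = 0.5176 ≠ 0.5774 ✗
  (2.5, 5.5, 30°): beam 1 = 1.9319 ≠ 0.5774 ✗
  (1.5, 1.5, 210°): beam 1 = 1.5529 ≠ 0.5774 ✗
  (1.5, 5.5, 75°): beam 1 = 5.0000 ≠ 0.5774 ✗
  …
  (3.5, 2.5, 165°): r_1=0.5774, r_2=4.6587, r_3=5.0000, r_4=1.9319, r_5=1.0000, r_6=1.5529, r_7=1.0000 — all match ✓
Unique over the lattice → pose = (3.5, 2.5, 165°).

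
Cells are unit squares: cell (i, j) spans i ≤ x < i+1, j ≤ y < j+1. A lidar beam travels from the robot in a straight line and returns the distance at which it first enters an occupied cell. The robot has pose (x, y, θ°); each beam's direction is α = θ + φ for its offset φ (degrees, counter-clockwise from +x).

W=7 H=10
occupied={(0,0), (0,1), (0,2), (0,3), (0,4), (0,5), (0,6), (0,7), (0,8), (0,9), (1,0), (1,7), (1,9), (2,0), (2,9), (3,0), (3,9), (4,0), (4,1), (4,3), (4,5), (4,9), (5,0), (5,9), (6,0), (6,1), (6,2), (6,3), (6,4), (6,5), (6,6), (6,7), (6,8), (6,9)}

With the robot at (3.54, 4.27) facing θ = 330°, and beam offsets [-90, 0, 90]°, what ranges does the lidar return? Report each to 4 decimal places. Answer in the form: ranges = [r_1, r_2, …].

ranges = [3.7759, 0.5400, 0.9200]

beam 1: φ=-90°, α=240°
  dir = (cos 240°, sin 240°) = (-0.5000, -0.8660); from cell (3,4)
  next x-line at t=1.0800, next y-line at t=0.3118; Δt_x=2.0000, Δt_y=1.1547
    y: enter (3,3) at t=0.3118
    x: enter (2,3) at t=1.0800
    y: enter (2,2) at t=1.4665
    y: enter (2,1) at t=2.6212
    x: enter (1,1) at t=3.0800
    y: enter (1,0) at t=3.7759 ← occupied
  → r_1 = 3.7759
beam 2: φ=0°, α=330°
  dir = (cos 330°, sin 330°) = (0.8660, -0.5000); from cell (3,4)
  next x-line at t=0.5312, next y-line at t=0.5400; Δt_x=1.1547, Δt_y=2.0000
    x: enter (4,4) at t=0.5312
    y: enter (4,3) at t=0.5400 ← occupied
  → r_2 = 0.5400
beam 3: φ=90°, α=60°
  dir = (cos 60°, sin 60°) = (0.5000, 0.8660); from cell (3,4)
  next x-line at t=0.9200, next y-line at t=0.8429; Δt_x=2.0000, Δt_y=1.1547
    y: enter (3,5) at t=0.8429
    x: enter (4,5) at t=0.9200 ← occupied
  → r_3 = 0.9200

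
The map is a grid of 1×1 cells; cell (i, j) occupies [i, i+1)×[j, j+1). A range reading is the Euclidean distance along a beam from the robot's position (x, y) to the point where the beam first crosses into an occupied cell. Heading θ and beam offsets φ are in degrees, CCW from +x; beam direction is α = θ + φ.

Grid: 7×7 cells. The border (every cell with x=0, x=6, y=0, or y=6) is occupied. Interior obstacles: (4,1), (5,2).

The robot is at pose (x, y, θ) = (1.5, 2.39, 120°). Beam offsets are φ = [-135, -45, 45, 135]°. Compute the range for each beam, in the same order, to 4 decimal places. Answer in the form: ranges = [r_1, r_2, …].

ranges = [2.5882, 3.7373, 0.5176, 1.4390]

beam 1: φ=-135°, α=345°
  cosα=0.9659 sinα=-0.2588 | (1,2) | tMaxX 0.5176 tMaxY 1.5068 | tΔX 1.0353 tΔY 3.8637
    t=0.5176 [x] (2,2)
    t=1.5068 [y] (2,1)
    t=1.5529 [x] (3,1)
    t=2.5882 [x] (4,1) — stop
  → r_1 = 2.5882
beam 2: φ=-45°, α=75°
  cosα=0.2588 sinα=0.9659 | (1,2) | tMaxX 1.9319 tMaxY 0.6315 | tΔX 3.8637 tΔY 1.0353
    t=0.6315 [y] (1,3)
    t=1.6668 [y] (1,4)
    t=1.9319 [x] (2,4)
    t=2.7021 [y] (2,5)
    t=3.7373 [y] (2,6) — stop
  → r_2 = 3.7373
beam 3: φ=45°, α=165°
  cosα=-0.9659 sinα=0.2588 | (1,2) | tMaxX 0.5176 tMaxY 2.3569 | tΔX 1.0353 tΔY 3.8637
    t=0.5176 [x] (0,2) — stop
  → r_3 = 0.5176
beam 4: φ=135°, α=255°
  cosα=-0.2588 sinα=-0.9659 | (1,2) | tMaxX 1.9319 tMaxY 0.4038 | tΔX 3.8637 tΔY 1.0353
    t=0.4038 [y] (1,1)
    t=1.4390 [y] (1,0) — stop
  → r_4 = 1.4390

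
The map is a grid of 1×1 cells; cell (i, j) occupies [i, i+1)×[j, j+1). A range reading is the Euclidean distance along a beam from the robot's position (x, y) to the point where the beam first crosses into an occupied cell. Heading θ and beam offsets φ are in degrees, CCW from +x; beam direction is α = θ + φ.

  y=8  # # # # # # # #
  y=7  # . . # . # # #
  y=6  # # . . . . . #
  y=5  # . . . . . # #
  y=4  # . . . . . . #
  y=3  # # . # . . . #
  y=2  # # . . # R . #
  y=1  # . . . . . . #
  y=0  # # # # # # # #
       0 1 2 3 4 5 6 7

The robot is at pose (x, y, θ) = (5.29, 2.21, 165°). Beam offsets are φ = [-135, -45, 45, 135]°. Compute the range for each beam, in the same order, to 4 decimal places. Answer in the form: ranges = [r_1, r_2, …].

ranges = [1.9745, 0.5800, 0.3349, 1.3972]

beam 1: φ=-135°, α=30°
  dir = (cos 30°, sin 30°) = (0.8660, 0.5000); from cell (5,2)
  next x-line at t=0.8198, next y-line at t=1.5800; Δt_x=1.1547, Δt_y=2.0000
    x: enter (6,2) at t=0.8198
    y: enter (6,3) at t=1.5800
    x: enter (7,3) at t=1.9745 ← occupied
  → r_1 = 1.9745
beam 2: φ=-45°, α=120°
  dir = (cos 120°, sin 120°) = (-0.5000, 0.8660); from cell (5,2)
  next x-line at t=0.5800, next y-line at t=0.9122; Δt_x=2.0000, Δt_y=1.1547
    x: enter (4,2) at t=0.5800 ← occupied
  → r_2 = 0.5800
beam 3: φ=45°, α=210°
  dir = (cos 210°, sin 210°) = (-0.8660, -0.5000); from cell (5,2)
  next x-line at t=0.3349, next y-line at t=0.4200; Δt_x=1.1547, Δt_y=2.0000
    x: enter (4,2) at t=0.3349 ← occupied
  → r_3 = 0.3349
beam 4: φ=135°, α=300°
  dir = (cos 300°, sin 300°) = (0.5000, -0.8660); from cell (5,2)
  next x-line at t=1.4200, next y-line at t=0.2425; Δt_x=2.0000, Δt_y=1.1547
    y: enter (5,1) at t=0.2425
    y: enter (5,0) at t=1.3972 ← occupied
  → r_4 = 1.3972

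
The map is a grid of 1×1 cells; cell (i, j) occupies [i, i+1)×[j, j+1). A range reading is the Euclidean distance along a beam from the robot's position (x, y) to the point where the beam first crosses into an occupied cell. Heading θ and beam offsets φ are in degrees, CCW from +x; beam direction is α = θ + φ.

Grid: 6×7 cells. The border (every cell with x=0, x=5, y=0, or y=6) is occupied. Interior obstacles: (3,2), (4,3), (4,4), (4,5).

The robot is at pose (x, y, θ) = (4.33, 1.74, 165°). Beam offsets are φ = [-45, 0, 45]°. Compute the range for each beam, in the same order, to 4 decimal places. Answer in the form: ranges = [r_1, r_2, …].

beam 1: φ=-45°, α=120°
  cosα=-0.5000 sinα=0.8660 | (4,1) | tMaxX 0.6600 tMaxY 0.3002 | tΔX 2.0000 tΔY 1.1547
    t=0.3002 [y] (4,2)
    t=0.6600 [x] (3,2) — stop
  → r_1 = 0.6600
beam 2: φ=0°, α=165°
  cosα=-0.9659 sinα=0.2588 | (4,1) | tMaxX 0.3416 tMaxY 1.0046 | tΔX 1.0353 tΔY 3.8637
    t=0.3416 [x] (3,1)
    t=1.0046 [y] (3,2) — stop
  → r_2 = 1.0046
beam 3: φ=45°, α=210°
  cosα=-0.8660 sinα=-0.5000 | (4,1) | tMaxX 0.3811 tMaxY 1.4800 | tΔX 1.1547 tΔY 2.0000
    t=0.3811 [x] (3,1)
    t=1.4800 [y] (3,0) — stop
  → r_3 = 1.4800

ranges = [0.6600, 1.0046, 1.4800]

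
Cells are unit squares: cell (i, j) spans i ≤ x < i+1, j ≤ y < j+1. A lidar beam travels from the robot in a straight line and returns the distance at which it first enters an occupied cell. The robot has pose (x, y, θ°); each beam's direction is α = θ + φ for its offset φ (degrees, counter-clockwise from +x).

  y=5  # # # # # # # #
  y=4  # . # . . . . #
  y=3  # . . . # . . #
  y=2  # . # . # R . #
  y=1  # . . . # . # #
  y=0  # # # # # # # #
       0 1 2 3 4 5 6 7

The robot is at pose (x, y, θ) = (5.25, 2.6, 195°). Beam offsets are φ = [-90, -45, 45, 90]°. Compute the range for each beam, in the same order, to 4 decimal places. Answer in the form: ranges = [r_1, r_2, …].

beam 1: φ=-90°, α=105°
  direction (-0.2588, 0.9659); cell (5,2); t to first gridline: x 0.9659, y 0.4141 (then +3.8637 / +1.0353)
    (5,3) via y @ 0.4141
    (4,3) via x @ 0.9659  # hit
  → r_1 = 0.9659
beam 2: φ=-45°, α=150°
  direction (-0.8660, 0.5000); cell (5,2); t to first gridline: x 0.2887, y 0.8000 (then +1.1547 / +2.0000)
    (4,2) via x @ 0.2887  # hit
  → r_2 = 0.2887
beam 3: φ=45°, α=240°
  direction (-0.5000, -0.8660); cell (5,2); t to first gridline: x 0.5000, y 0.6928 (then +2.0000 / +1.1547)
    (4,2) via x @ 0.5000  # hit
  → r_3 = 0.5000
beam 4: φ=90°, α=285°
  direction (0.2588, -0.9659); cell (5,2); t to first gridline: x 2.8978, y 0.6212 (then +3.8637 / +1.0353)
    (5,1) via y @ 0.6212
    (5,0) via y @ 1.6564  # hit
  → r_4 = 1.6564

ranges = [0.9659, 0.2887, 0.5000, 1.6564]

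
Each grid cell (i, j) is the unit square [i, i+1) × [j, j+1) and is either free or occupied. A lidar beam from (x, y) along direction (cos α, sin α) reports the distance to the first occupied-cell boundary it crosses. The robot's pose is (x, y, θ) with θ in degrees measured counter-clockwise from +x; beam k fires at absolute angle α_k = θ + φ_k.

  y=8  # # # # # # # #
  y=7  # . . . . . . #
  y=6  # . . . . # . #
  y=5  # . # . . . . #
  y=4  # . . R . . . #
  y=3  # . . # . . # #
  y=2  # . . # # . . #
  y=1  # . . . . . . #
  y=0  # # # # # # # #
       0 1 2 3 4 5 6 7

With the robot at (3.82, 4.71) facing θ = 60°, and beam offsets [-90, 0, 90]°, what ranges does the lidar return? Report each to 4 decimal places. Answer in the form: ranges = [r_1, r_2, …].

ranges = [2.5172, 2.3600, 0.9469]

beam 1: φ=-90°, α=330°
  direction (0.8660, -0.5000); cell (3,4); t to first gridline: x 0.2078, y 1.4200 (then +1.1547 / +2.0000)
    (4,4) via x @ 0.2078
    (5,4) via x @ 1.3625
    (5,3) via y @ 1.4200
    (6,3) via x @ 2.5172  # hit
  → r_1 = 2.5172
beam 2: φ=0°, α=60°
  direction (0.5000, 0.8660); cell (3,4); t to first gridline: x 0.3600, y 0.3349 (then +2.0000 / +1.1547)
    (3,5) via y @ 0.3349
    (4,5) via x @ 0.3600
    (4,6) via y @ 1.4896
    (5,6) via x @ 2.3600  # hit
  → r_2 = 2.3600
beam 3: φ=90°, α=150°
  direction (-0.8660, 0.5000); cell (3,4); t to first gridline: x 0.9469, y 0.5800 (then +1.1547 / +2.0000)
    (3,5) via y @ 0.5800
    (2,5) via x @ 0.9469  # hit
  → r_3 = 0.9469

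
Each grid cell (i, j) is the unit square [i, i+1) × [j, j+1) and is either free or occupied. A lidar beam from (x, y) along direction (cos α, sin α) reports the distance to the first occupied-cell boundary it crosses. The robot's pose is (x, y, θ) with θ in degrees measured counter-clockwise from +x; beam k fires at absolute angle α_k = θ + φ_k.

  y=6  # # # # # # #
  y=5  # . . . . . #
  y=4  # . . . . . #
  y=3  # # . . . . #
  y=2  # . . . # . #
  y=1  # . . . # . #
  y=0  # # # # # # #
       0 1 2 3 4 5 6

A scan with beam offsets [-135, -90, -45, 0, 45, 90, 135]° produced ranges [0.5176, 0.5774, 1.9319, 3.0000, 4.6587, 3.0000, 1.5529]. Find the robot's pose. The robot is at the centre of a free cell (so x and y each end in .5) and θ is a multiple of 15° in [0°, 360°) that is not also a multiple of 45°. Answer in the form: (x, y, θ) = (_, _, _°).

The pose lattice has 22·16 = 352 candidates. Test each by forward raycasting.
  (3.5, 4.5, 150°): beam 1 = 2.5882 ≠ 0.5176 ✗
  (1.5, 1.5, 330°): beam 3 = 0.5176 ≠ 1.9319 ✗
  (2.5, 5.5, 240°): beam 2 = 1.0000 ≠ 0.5774 ✗
  (1.5, 1.5, 165°): beam 1 = 2.8868 ≠ 0.5176 ✗
  …
  (4.5, 5.5, 210°): r_1=0.5176, r_2=0.5774, r_3=1.9319, r_4=3.0000, r_5=4.6587, r_6=3.0000, r_7=1.5529 — all match ✓
Unique over the lattice → pose = (4.5, 5.5, 210°).

(x, y, θ) = (4.5, 5.5, 210°)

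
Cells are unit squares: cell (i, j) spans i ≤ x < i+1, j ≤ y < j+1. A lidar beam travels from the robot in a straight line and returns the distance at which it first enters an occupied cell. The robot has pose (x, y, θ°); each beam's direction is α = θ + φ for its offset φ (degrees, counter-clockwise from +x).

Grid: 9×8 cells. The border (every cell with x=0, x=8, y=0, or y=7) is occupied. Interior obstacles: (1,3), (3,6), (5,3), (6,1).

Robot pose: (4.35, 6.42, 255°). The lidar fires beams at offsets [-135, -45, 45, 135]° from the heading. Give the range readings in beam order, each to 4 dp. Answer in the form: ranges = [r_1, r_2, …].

beam 1: φ=-135°, α=120°
  d=(-0.5000,0.8660)  start (4,6)  tX=0.7000 tY=0.6697  stride 1/|dx|=2.0000 1/|dy|=1.1547
    cross y-line → (4,7), t=0.6697 (wall)
  → r_1 = 0.6697
beam 2: φ=-45°, α=210°
  d=(-0.8660,-0.5000)  start (4,6)  tX=0.4041 tY=0.8400  stride 1/|dx|=1.1547 1/|dy|=2.0000
    cross x-line → (3,6), t=0.4041 (wall)
  → r_2 = 0.4041
beam 3: φ=45°, α=300°
  d=(0.5000,-0.8660)  start (4,6)  tX=1.3000 tY=0.4850  stride 1/|dx|=2.0000 1/|dy|=1.1547
    cross y-line → (4,5), t=0.4850
    cross x-line → (5,5), t=1.3000
    cross y-line → (5,4), t=1.6397
    cross y-line → (5,3), t=2.7944 (wall)
  → r_3 = 2.7944
beam 4: φ=135°, α=30°
  d=(0.8660,0.5000)  start (4,6)  tX=0.7506 tY=1.1600  stride 1/|dx|=1.1547 1/|dy|=2.0000
    cross x-line → (5,6), t=0.7506
    cross y-line → (5,7), t=1.1600 (wall)
  → r_4 = 1.1600

ranges = [0.6697, 0.4041, 2.7944, 1.1600]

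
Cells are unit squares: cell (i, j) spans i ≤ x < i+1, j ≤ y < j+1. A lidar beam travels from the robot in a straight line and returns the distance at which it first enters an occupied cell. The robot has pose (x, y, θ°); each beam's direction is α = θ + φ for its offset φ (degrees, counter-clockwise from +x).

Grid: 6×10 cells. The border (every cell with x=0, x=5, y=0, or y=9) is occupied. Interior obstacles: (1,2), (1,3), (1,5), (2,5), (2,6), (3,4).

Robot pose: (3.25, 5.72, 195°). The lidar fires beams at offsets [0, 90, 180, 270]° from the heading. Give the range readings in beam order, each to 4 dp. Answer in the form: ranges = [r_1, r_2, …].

ranges = [0.2588, 0.7454, 1.8117, 0.9659]

beam 1: φ=0°, α=195°
  cosα=-0.9659 sinα=-0.2588 | (3,5) | tMaxX 0.2588 tMaxY 2.7819 | tΔX 1.0353 tΔY 3.8637
    t=0.2588 [x] (2,5) — stop
  → r_1 = 0.2588
beam 2: φ=90°, α=285°
  cosα=0.2588 sinα=-0.9659 | (3,5) | tMaxX 2.8978 tMaxY 0.7454 | tΔX 3.8637 tΔY 1.0353
    t=0.7454 [y] (3,4) — stop
  → r_2 = 0.7454
beam 3: φ=180°, α=15°
  cosα=0.9659 sinα=0.2588 | (3,5) | tMaxX 0.7765 tMaxY 1.0818 | tΔX 1.0353 tΔY 3.8637
    t=0.7765 [x] (4,5)
    t=1.0818 [y] (4,6)
    t=1.8117 [x] (5,6) — stop
  → r_3 = 1.8117
beam 4: φ=270°, α=105°
  cosα=-0.2588 sinα=0.9659 | (3,5) | tMaxX 0.9659 tMaxY 0.2899 | tΔX 3.8637 tΔY 1.0353
    t=0.2899 [y] (3,6)
    t=0.9659 [x] (2,6) — stop
  → r_4 = 0.9659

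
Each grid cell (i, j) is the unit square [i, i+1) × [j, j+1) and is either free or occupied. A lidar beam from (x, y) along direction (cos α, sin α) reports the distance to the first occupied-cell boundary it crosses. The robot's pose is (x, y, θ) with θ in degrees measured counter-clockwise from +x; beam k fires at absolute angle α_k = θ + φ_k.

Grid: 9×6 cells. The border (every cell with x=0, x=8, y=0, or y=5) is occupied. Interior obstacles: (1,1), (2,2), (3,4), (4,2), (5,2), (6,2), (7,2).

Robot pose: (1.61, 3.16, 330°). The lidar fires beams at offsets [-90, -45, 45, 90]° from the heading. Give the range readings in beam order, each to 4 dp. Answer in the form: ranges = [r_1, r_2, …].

beam 1: φ=-90°, α=240°
  d=(-0.5000,-0.8660)  start (1,3)  tX=1.2200 tY=0.1848  stride 1/|dx|=2.0000 1/|dy|=1.1547
    cross y-line → (1,2), t=0.1848
    cross x-line → (0,2), t=1.2200 (wall)
  → r_1 = 1.2200
beam 2: φ=-45°, α=285°
  d=(0.2588,-0.9659)  start (1,3)  tX=1.5068 tY=0.1656  stride 1/|dx|=3.8637 1/|dy|=1.0353
    cross y-line → (1,2), t=0.1656
    cross y-line → (1,1), t=1.2009 (wall)
  → r_2 = 1.2009
beam 3: φ=45°, α=15°
  d=(0.9659,0.2588)  start (1,3)  tX=0.4038 tY=3.2455  stride 1/|dx|=1.0353 1/|dy|=3.8637
    cross x-line → (2,3), t=0.4038
    cross x-line → (3,3), t=1.4390
    cross x-line → (4,3), t=2.4743
    cross y-line → (4,4), t=3.2455
    cross x-line → (5,4), t=3.5096
    cross x-line → (6,4), t=4.5449
    cross x-line → (7,4), t=5.5801
    cross x-line → (8,4), t=6.6154 (wall)
  → r_3 = 6.6154
beam 4: φ=90°, α=60°
  d=(0.5000,0.8660)  start (1,3)  tX=0.7800 tY=0.9699  stride 1/|dx|=2.0000 1/|dy|=1.1547
    cross x-line → (2,3), t=0.7800
    cross y-line → (2,4), t=0.9699
    cross y-line → (2,5), t=2.1246 (wall)
  → r_4 = 2.1246

ranges = [1.2200, 1.2009, 6.6154, 2.1246]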